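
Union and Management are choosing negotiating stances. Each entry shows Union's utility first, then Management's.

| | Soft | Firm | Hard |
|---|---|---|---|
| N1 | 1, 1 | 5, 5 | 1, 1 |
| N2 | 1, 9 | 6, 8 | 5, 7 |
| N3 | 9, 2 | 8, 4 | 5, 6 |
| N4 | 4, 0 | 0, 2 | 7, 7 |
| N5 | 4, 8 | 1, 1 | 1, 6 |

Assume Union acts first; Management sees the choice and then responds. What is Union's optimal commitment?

Management best-responds to each possible Union move:
- N1 → Management plays Firm (best of 1, 5, 1); Union gets 5.
- N2 → Management plays Soft (best of 9, 8, 7); Union gets 1.
- N3 → Management plays Hard (best of 2, 4, 6); Union gets 5.
- N4 → Management plays Hard (best of 0, 2, 7); Union gets 7.
- N5 → Management plays Soft (best of 8, 1, 6); Union gets 4.
Union's induced payoffs are 5, 1, 5, 7, 4, so Union commits to N4. Subgame-perfect outcome: (N4, Hard) with payoffs (7, 7).

N4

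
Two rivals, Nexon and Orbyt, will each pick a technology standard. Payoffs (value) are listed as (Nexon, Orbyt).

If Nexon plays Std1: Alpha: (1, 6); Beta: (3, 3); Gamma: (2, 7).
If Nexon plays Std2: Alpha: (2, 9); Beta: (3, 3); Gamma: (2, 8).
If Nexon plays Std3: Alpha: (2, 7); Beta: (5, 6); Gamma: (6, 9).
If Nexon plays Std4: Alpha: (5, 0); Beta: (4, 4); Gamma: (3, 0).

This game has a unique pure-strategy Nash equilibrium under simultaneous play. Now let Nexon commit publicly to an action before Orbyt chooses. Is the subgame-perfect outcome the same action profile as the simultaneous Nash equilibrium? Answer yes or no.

Backward induction with Nexon moving first.
- Std1: Orbyt compares 6, 3, 7 and picks Gamma; Nexon would get 2.
- Std2: Orbyt compares 9, 3, 8 and picks Alpha; Nexon would get 2.
- Std3: Orbyt compares 7, 6, 9 and picks Gamma; Nexon would get 6.
- Std4: Orbyt compares 0, 4, 0 and picks Beta; Nexon would get 4.
Nexon's induced payoffs are 2, 2, 6, 4, so Nexon commits to Std3. Subgame-perfect outcome: (Std3, Gamma) with payoffs (6, 9).
Now find the simultaneous Nash equilibrium.
Nexon's best replies: Alpha→Std4; Beta→Std3; Gamma→Std3.
Orbyt's best replies: Std1→Gamma; Std2→Alpha; Std3→Gamma; Std4→Beta.
The unique mutual best reply is (Std3, Gamma), giving (6, 9).
Sequential outcome (Std3, Gamma) coincides with the Nash profile (Std3, Gamma).

yes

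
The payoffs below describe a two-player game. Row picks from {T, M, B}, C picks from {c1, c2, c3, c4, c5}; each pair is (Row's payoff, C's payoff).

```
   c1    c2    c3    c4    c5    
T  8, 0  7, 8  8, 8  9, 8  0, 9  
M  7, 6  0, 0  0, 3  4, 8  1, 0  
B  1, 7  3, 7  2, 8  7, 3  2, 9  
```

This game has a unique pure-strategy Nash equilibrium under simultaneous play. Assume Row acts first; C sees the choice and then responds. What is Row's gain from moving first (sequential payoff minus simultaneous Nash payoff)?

Backward induction with Row moving first.
- T: BR = c5, leader payoff 0.
- M: BR = c4, leader payoff 4.
- B: BR = c5, leader payoff 2.
Among 0, 4, 2, the best is 4 at M. Subgame-perfect outcome: (M, c4) with payoffs (4, 8).
Under simultaneous play:
Row's best replies: c1→T; c2→T; c3→T; c4→T; c5→B.
C's best replies: T→c5; M→c4; B→c5.
The unique mutual best reply is (B, c5), giving (2, 9).
Row's commitment gain: 4 − 2 = 2.

2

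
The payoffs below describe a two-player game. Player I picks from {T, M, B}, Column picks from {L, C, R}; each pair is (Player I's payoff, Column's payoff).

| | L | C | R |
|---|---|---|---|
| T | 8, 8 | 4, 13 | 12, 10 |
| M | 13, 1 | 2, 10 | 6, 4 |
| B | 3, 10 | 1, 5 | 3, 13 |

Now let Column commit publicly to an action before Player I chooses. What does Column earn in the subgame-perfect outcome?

13

Work backward from Player I's decision.
- L: BR = M, leader payoff 1.
- C: BR = T, leader payoff 13.
- R: BR = T, leader payoff 10.
Maximizing over 1, 13, 10, Column chooses C. Subgame-perfect outcome: (T, C) with payoffs (4, 13).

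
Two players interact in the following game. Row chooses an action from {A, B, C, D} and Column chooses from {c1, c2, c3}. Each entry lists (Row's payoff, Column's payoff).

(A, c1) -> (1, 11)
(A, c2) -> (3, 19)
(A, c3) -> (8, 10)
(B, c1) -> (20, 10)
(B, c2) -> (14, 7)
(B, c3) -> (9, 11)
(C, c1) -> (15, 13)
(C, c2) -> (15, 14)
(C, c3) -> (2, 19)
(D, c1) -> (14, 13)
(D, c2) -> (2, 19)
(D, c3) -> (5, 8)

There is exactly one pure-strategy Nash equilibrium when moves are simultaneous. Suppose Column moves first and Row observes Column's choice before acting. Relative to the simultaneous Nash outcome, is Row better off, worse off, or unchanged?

better off

Backward induction with Column moving first.
- c1 → Row plays B (best of 1, 20, 15, 14); Column gets 10.
- c2 → Row plays C (best of 3, 14, 15, 2); Column gets 14.
- c3 → Row plays B (best of 8, 9, 2, 5); Column gets 11.
Among 10, 14, 11, the best is 14 at c2. Subgame-perfect outcome: (C, c2) with payoffs (15, 14).
Under simultaneous play:
Row's best replies: c1→B; c2→C; c3→B.
Column's best replies: A→c2; B→c3; C→c3; D→c2.
Only (B, c3) has each player best-responding; Nash payoffs (9, 11).
Row earns 15 sequentially versus 9 at the Nash outcome: better off.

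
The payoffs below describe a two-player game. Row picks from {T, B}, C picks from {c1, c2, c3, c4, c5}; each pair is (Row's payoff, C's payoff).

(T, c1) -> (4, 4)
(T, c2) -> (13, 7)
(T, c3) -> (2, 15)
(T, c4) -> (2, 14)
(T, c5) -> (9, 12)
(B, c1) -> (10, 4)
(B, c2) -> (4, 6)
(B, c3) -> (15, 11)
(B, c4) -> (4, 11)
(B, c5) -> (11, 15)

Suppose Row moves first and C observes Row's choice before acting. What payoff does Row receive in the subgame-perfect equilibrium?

Backward induction with Row moving first.
- T: C compares 4, 7, 15, 14, 12 and picks c3; Row would get 2.
- B: C compares 4, 6, 11, 11, 15 and picks c5; Row would get 11.
Row's induced payoffs are 2, 11, so Row commits to B. Subgame-perfect outcome: (B, c5) with payoffs (11, 15).

11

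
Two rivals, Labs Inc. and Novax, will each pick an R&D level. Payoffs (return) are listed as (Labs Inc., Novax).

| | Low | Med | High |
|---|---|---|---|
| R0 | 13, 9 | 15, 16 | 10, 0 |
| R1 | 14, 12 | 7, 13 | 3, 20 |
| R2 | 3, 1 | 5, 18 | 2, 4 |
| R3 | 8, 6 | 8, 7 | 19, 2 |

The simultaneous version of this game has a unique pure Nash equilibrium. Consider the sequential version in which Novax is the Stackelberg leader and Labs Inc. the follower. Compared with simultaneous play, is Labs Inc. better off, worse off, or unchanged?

unchanged

Backward induction with Novax moving first.
- Low: Labs Inc. compares 13, 14, 3, 8 and picks R1; Novax would get 12.
- Med: Labs Inc. compares 15, 7, 5, 8 and picks R0; Novax would get 16.
- High: Labs Inc. compares 10, 3, 2, 19 and picks R3; Novax would get 2.
Maximizing over 12, 16, 2, Novax chooses Med. Subgame-perfect outcome: (R0, Med) with payoffs (15, 16).
Now find the simultaneous Nash equilibrium.
Labs Inc.'s best replies: Low→R1; Med→R0; High→R3.
Novax's best replies: R0→Med; R1→High; R2→Med; R3→Med.
Only (R0, Med) has each player best-responding; Nash payoffs (15, 16).
Labs Inc. earns 15 sequentially versus 15 at the Nash outcome: unchanged.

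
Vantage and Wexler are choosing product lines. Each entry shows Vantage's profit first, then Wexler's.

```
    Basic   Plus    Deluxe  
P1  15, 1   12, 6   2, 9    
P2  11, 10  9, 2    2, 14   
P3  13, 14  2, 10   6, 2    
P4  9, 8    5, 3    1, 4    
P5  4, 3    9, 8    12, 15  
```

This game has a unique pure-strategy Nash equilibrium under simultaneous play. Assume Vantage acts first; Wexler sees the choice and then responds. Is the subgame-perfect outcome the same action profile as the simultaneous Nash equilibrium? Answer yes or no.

Solve by backward induction (Vantage leads).
- P1: BR = Deluxe, leader payoff 2.
- P2: BR = Deluxe, leader payoff 2.
- P3: BR = Basic, leader payoff 13.
- P4: BR = Basic, leader payoff 9.
- P5: BR = Deluxe, leader payoff 12.
Vantage's induced payoffs are 2, 2, 13, 9, 12, so Vantage commits to P3. Subgame-perfect outcome: (P3, Basic) with payoffs (13, 14).
For the simultaneous game, intersect best replies.
Vantage's best replies: Basic→P1; Plus→P1; Deluxe→P5.
Wexler's best replies: P1→Deluxe; P2→Deluxe; P3→Basic; P4→Basic; P5→Deluxe.
Only (P5, Deluxe) has each player best-responding; Nash payoffs (12, 15).
Sequential outcome (P3, Basic) differs from the Nash profile (P5, Deluxe).

no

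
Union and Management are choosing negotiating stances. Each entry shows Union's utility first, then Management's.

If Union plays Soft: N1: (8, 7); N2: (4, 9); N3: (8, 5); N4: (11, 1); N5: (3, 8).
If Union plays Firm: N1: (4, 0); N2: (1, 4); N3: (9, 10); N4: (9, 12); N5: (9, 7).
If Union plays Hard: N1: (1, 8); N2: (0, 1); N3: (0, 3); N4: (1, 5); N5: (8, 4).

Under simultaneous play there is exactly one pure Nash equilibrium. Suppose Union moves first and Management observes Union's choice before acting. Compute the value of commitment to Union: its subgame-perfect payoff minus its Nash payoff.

5

Backward induction with Union moving first.
- Soft: BR = N2, leader payoff 4.
- Firm: BR = N4, leader payoff 9.
- Hard: BR = N1, leader payoff 1.
Union's induced payoffs are 4, 9, 1, so Union commits to Firm. Subgame-perfect outcome: (Firm, N4) with payoffs (9, 12).
Now find the simultaneous Nash equilibrium.
Union's best replies: N1→Soft; N2→Soft; N3→Firm; N4→Soft; N5→Firm.
Management's best replies: Soft→N2; Firm→N4; Hard→N1.
The unique mutual best reply is (Soft, N2), giving (4, 9).
Union's commitment gain: 9 − 4 = 5.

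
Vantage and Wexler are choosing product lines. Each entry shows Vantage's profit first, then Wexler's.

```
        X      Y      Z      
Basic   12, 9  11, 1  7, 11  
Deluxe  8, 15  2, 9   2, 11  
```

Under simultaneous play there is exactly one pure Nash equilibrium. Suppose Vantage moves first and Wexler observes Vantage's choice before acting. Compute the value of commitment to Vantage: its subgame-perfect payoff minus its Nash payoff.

1

Work backward from Wexler's decision.
- Basic → Wexler plays Z (best of 9, 1, 11); Vantage gets 7.
- Deluxe → Wexler plays X (best of 15, 9, 11); Vantage gets 8.
Among 7, 8, the best is 8 at Deluxe. Subgame-perfect outcome: (Deluxe, X) with payoffs (8, 15).
Now find the simultaneous Nash equilibrium.
Vantage's best replies: X→Basic; Y→Basic; Z→Basic.
Wexler's best replies: Basic→Z; Deluxe→X.
The unique mutual best reply is (Basic, Z), giving (7, 11).
Vantage's commitment gain: 8 − 7 = 1.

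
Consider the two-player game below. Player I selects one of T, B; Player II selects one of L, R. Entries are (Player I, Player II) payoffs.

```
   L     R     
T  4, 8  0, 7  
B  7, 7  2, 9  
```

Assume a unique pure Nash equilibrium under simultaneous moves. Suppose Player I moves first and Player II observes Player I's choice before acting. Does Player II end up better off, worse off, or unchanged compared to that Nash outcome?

worse off

Backward induction with Player I moving first.
- T: Player II compares 8, 7 and picks L; Player I would get 4.
- B: Player II compares 7, 9 and picks R; Player I would get 2.
Maximizing over 4, 2, Player I chooses T. Subgame-perfect outcome: (T, L) with payoffs (4, 8).
Now find the simultaneous Nash equilibrium.
Player I's best replies: L→B; R→B.
Player II's best replies: T→L; B→R.
Only (B, R) has each player best-responding; Nash payoffs (2, 9).
Player II earns 8 sequentially versus 9 at the Nash outcome: worse off.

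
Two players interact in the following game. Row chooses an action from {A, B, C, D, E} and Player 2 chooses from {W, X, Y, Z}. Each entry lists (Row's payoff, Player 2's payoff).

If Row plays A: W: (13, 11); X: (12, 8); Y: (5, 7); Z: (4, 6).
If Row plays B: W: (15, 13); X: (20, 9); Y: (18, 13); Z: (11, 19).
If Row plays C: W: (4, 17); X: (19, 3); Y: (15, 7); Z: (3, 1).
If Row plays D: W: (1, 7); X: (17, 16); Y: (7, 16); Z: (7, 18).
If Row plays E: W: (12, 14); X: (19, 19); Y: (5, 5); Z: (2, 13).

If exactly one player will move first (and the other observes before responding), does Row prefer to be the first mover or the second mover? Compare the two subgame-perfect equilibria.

first

If Row leads: Player 2's best replies are A→W, B→Z, C→W, D→Z, E→X; Row's induced payoffs 13, 11, 4, 7, 19; outcome (E, X), payoffs (19, 19).
If Player 2 leads: Row's best replies are W→B, X→B, Y→B, Z→B; Player 2's induced payoffs 13, 9, 13, 19; outcome (B, Z), payoffs (11, 19).
Row gets 19 moving first and 11 moving second, so Row prefers to move first.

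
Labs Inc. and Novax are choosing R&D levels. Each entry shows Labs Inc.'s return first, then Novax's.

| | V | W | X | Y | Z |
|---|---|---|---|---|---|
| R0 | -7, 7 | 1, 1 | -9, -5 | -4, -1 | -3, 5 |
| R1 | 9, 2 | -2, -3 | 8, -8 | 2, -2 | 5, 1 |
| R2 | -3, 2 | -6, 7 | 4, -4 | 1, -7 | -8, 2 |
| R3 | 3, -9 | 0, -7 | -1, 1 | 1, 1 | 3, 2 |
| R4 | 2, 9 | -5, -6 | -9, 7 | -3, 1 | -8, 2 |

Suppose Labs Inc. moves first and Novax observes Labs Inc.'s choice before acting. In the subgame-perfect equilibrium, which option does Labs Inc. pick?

Backward induction with Labs Inc. moving first.
- R0: Novax compares 7, 1, -5, -1, 5 and picks V; Labs Inc. would get -7.
- R1: Novax compares 2, -3, -8, -2, 1 and picks V; Labs Inc. would get 9.
- R2: Novax compares 2, 7, -4, -7, 2 and picks W; Labs Inc. would get -6.
- R3: Novax compares -9, -7, 1, 1, 2 and picks Z; Labs Inc. would get 3.
- R4: Novax compares 9, -6, 7, 1, 2 and picks V; Labs Inc. would get 2.
Maximizing over -7, 9, -6, 3, 2, Labs Inc. chooses R1. Subgame-perfect outcome: (R1, V) with payoffs (9, 2).

R1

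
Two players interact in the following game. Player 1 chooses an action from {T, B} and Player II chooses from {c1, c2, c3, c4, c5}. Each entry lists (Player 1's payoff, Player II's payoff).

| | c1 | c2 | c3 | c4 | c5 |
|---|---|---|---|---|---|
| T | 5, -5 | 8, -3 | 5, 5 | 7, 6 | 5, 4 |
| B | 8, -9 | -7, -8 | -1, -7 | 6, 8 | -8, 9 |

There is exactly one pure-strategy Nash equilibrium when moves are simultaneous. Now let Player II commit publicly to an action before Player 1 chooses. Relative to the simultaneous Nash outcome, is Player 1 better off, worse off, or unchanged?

unchanged

Backward induction with Player II moving first.
- c1: Player 1 compares 5, 8 and picks B; Player II would get -9.
- c2: Player 1 compares 8, -7 and picks T; Player II would get -3.
- c3: Player 1 compares 5, -1 and picks T; Player II would get 5.
- c4: Player 1 compares 7, 6 and picks T; Player II would get 6.
- c5: Player 1 compares 5, -8 and picks T; Player II would get 4.
Player II's induced payoffs are -9, -3, 5, 6, 4, so Player II commits to c4. Subgame-perfect outcome: (T, c4) with payoffs (7, 6).
Under simultaneous play:
Player 1's best replies: c1→B; c2→T; c3→T; c4→T; c5→T.
Player II's best replies: T→c4; B→c5.
Only (T, c4) has each player best-responding; Nash payoffs (7, 6).
Player 1 earns 7 sequentially versus 7 at the Nash outcome: unchanged.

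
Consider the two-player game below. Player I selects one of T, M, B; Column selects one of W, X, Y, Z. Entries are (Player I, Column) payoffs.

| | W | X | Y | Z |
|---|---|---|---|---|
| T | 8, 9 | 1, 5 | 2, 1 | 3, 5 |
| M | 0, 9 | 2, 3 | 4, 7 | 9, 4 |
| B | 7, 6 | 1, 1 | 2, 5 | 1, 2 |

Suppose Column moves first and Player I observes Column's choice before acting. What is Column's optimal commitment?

Player I best-responds to each possible Column move:
- W: Player I compares 8, 0, 7 and picks T; Column would get 9.
- X: Player I compares 1, 2, 1 and picks M; Column would get 3.
- Y: Player I compares 2, 4, 2 and picks M; Column would get 7.
- Z: Player I compares 3, 9, 1 and picks M; Column would get 4.
Column's induced payoffs are 9, 3, 7, 4, so Column commits to W. Subgame-perfect outcome: (T, W) with payoffs (8, 9).

W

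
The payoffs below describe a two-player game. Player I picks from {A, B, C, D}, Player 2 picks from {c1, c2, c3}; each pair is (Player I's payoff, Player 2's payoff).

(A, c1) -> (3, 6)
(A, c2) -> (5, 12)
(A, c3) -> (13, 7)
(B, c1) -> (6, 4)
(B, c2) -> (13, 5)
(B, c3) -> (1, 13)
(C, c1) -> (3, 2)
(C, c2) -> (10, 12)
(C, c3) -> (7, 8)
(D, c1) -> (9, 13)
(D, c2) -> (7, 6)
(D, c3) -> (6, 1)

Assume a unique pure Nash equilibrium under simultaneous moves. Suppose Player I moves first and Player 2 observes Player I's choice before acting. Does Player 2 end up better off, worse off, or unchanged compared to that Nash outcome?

Player 2 best-responds to each possible Player I move:
- A: Player 2 compares 6, 12, 7 and picks c2; Player I would get 5.
- B: Player 2 compares 4, 5, 13 and picks c3; Player I would get 1.
- C: Player 2 compares 2, 12, 8 and picks c2; Player I would get 10.
- D: Player 2 compares 13, 6, 1 and picks c1; Player I would get 9.
Maximizing over 5, 1, 10, 9, Player I chooses C. Subgame-perfect outcome: (C, c2) with payoffs (10, 12).
For the simultaneous game, intersect best replies.
Player I's best replies: c1→D; c2→B; c3→A.
Player 2's best replies: A→c2; B→c3; C→c2; D→c1.
The unique mutual best reply is (D, c1), giving (9, 13).
Player 2 earns 12 sequentially versus 13 at the Nash outcome: worse off.

worse off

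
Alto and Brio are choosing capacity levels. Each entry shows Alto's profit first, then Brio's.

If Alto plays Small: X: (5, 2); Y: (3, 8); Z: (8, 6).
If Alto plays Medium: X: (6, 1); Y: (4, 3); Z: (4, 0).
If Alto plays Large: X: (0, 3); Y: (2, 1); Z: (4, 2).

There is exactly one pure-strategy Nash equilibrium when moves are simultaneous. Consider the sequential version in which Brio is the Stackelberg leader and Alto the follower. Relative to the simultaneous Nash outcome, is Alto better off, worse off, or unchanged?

better off

Alto best-responds to each possible Brio move:
- X: Alto compares 5, 6, 0 and picks Medium; Brio would get 1.
- Y: Alto compares 3, 4, 2 and picks Medium; Brio would get 3.
- Z: Alto compares 8, 4, 4 and picks Small; Brio would get 6.
Maximizing over 1, 3, 6, Brio chooses Z. Subgame-perfect outcome: (Small, Z) with payoffs (8, 6).
Under simultaneous play:
Alto's best replies: X→Medium; Y→Medium; Z→Small.
Brio's best replies: Small→Y; Medium→Y; Large→X.
The unique mutual best reply is (Medium, Y), giving (4, 3).
Alto earns 8 sequentially versus 4 at the Nash outcome: better off.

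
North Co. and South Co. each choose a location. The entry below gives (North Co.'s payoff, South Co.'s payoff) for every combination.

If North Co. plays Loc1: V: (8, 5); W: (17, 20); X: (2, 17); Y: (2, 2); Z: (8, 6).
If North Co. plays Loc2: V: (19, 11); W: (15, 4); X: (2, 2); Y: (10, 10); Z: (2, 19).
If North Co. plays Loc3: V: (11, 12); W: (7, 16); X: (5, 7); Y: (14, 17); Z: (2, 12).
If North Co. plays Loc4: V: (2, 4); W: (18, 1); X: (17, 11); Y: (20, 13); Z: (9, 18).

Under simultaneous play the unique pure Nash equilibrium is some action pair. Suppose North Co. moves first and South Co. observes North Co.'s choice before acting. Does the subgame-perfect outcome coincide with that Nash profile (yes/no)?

Solve by backward induction (North Co. leads).
- Loc1: BR = W, leader payoff 17.
- Loc2: BR = Z, leader payoff 2.
- Loc3: BR = Y, leader payoff 14.
- Loc4: BR = Z, leader payoff 9.
North Co.'s induced payoffs are 17, 2, 14, 9, so North Co. commits to Loc1. Subgame-perfect outcome: (Loc1, W) with payoffs (17, 20).
Under simultaneous play:
North Co.'s best replies: V→Loc2; W→Loc4; X→Loc4; Y→Loc4; Z→Loc4.
South Co.'s best replies: Loc1→W; Loc2→Z; Loc3→Y; Loc4→Z.
Only (Loc4, Z) has each player best-responding; Nash payoffs (9, 18).
Sequential outcome (Loc1, W) differs from the Nash profile (Loc4, Z).

no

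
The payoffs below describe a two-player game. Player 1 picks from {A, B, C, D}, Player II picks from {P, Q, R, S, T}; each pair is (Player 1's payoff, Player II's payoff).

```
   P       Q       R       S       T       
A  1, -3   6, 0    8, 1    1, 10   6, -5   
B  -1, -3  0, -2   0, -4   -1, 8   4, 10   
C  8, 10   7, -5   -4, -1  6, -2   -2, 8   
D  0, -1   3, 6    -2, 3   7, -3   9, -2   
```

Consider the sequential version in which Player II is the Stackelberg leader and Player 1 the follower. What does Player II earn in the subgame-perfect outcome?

Player 1 best-responds to each possible Player II move:
- P: Player 1 compares 1, -1, 8, 0 and picks C; Player II would get 10.
- Q: Player 1 compares 6, 0, 7, 3 and picks C; Player II would get -5.
- R: Player 1 compares 8, 0, -4, -2 and picks A; Player II would get 1.
- S: Player 1 compares 1, -1, 6, 7 and picks D; Player II would get -3.
- T: Player 1 compares 6, 4, -2, 9 and picks D; Player II would get -2.
Maximizing over 10, -5, 1, -3, -2, Player II chooses P. Subgame-perfect outcome: (C, P) with payoffs (8, 10).

10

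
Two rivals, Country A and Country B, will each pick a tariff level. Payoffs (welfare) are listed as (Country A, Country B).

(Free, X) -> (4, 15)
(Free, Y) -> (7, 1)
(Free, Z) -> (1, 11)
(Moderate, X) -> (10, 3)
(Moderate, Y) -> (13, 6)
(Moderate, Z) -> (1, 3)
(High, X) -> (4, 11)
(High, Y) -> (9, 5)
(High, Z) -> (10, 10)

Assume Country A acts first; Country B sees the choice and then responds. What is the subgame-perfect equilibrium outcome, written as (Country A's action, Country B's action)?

Country B best-responds to each possible Country A move:
- Free: Country B compares 15, 1, 11 and picks X; Country A would get 4.
- Moderate: Country B compares 3, 6, 3 and picks Y; Country A would get 13.
- High: Country B compares 11, 5, 10 and picks X; Country A would get 4.
Country A's induced payoffs are 4, 13, 4, so Country A commits to Moderate. Subgame-perfect outcome: (Moderate, Y) with payoffs (13, 6).

(Moderate, Y)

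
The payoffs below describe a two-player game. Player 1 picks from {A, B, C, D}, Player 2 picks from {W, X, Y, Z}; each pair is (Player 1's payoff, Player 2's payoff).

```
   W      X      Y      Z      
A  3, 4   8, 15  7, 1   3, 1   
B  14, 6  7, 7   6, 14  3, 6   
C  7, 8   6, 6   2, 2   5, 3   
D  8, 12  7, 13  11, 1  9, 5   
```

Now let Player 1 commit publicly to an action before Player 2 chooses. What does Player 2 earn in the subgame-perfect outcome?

15

Solve by backward induction (Player 1 leads).
- A: BR = X, leader payoff 8.
- B: BR = Y, leader payoff 6.
- C: BR = W, leader payoff 7.
- D: BR = X, leader payoff 7.
Among 8, 6, 7, 7, the best is 8 at A. Subgame-perfect outcome: (A, X) with payoffs (8, 15).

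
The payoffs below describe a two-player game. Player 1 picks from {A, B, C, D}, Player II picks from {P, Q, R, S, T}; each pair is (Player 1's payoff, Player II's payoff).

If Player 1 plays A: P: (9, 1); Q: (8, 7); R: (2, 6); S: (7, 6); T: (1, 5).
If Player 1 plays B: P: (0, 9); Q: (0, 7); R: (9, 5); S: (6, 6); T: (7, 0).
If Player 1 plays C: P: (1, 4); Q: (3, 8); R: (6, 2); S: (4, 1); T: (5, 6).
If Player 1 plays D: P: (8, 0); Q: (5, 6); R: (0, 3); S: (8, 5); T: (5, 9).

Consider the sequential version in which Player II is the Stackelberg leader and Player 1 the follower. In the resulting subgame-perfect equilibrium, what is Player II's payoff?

7

Backward induction with Player II moving first.
- P → Player 1 plays A (best of 9, 0, 1, 8); Player II gets 1.
- Q → Player 1 plays A (best of 8, 0, 3, 5); Player II gets 7.
- R → Player 1 plays B (best of 2, 9, 6, 0); Player II gets 5.
- S → Player 1 plays D (best of 7, 6, 4, 8); Player II gets 5.
- T → Player 1 plays B (best of 1, 7, 5, 5); Player II gets 0.
Maximizing over 1, 7, 5, 5, 0, Player II chooses Q. Subgame-perfect outcome: (A, Q) with payoffs (8, 7).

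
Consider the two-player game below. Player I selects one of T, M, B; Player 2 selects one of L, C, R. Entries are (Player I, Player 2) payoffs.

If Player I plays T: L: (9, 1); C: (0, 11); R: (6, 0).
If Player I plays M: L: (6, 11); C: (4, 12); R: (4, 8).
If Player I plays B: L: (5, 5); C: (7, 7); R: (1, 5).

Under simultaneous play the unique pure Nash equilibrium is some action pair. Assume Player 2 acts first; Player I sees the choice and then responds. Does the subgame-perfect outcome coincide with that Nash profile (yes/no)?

yes

Player I best-responds to each possible Player 2 move:
- L: Player I compares 9, 6, 5 and picks T; Player 2 would get 1.
- C: Player I compares 0, 4, 7 and picks B; Player 2 would get 7.
- R: Player I compares 6, 4, 1 and picks T; Player 2 would get 0.
Player 2's induced payoffs are 1, 7, 0, so Player 2 commits to C. Subgame-perfect outcome: (B, C) with payoffs (7, 7).
Under simultaneous play:
Player I's best replies: L→T; C→B; R→T.
Player 2's best replies: T→C; M→C; B→C.
The unique mutual best reply is (B, C), giving (7, 7).
Sequential outcome (B, C) coincides with the Nash profile (B, C).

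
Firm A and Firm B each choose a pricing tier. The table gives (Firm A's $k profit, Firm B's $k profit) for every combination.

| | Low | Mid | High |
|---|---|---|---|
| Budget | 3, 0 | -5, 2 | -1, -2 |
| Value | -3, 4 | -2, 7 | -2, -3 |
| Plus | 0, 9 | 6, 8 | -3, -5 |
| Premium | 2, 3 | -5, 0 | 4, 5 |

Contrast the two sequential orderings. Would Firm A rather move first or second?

If Firm A leads: Firm B's best replies are Budget→Mid, Value→Mid, Plus→Low, Premium→High; Firm A's induced payoffs -5, -2, 0, 4; outcome (Premium, High), payoffs (4, 5).
If Firm B leads: Firm A's best replies are Low→Budget, Mid→Plus, High→Premium; Firm B's induced payoffs 0, 8, 5; outcome (Plus, Mid), payoffs (6, 8).
Firm A gets 4 moving first and 6 moving second, so Firm A prefers to move second.

second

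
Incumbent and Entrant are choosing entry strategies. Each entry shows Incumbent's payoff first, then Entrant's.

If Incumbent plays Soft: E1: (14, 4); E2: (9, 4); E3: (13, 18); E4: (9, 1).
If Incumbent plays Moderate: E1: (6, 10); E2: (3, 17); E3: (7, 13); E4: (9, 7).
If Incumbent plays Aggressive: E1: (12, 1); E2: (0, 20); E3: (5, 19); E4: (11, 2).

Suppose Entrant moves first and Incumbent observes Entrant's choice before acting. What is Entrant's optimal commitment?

Solve by backward induction (Entrant leads).
- E1 → Incumbent plays Soft (best of 14, 6, 12); Entrant gets 4.
- E2 → Incumbent plays Soft (best of 9, 3, 0); Entrant gets 4.
- E3 → Incumbent plays Soft (best of 13, 7, 5); Entrant gets 18.
- E4 → Incumbent plays Aggressive (best of 9, 9, 11); Entrant gets 2.
Maximizing over 4, 4, 18, 2, Entrant chooses E3. Subgame-perfect outcome: (Soft, E3) with payoffs (13, 18).

E3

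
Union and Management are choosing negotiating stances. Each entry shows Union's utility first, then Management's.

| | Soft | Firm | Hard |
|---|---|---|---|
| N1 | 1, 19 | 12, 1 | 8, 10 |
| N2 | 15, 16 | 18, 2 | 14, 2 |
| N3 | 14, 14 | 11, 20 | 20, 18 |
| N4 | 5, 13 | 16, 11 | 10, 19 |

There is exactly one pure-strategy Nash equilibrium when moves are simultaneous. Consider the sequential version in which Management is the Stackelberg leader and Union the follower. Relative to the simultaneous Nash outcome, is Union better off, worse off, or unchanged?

Backward induction with Management moving first.
- Soft: BR = N2, leader payoff 16.
- Firm: BR = N2, leader payoff 2.
- Hard: BR = N3, leader payoff 18.
Among 16, 2, 18, the best is 18 at Hard. Subgame-perfect outcome: (N3, Hard) with payoffs (20, 18).
Now find the simultaneous Nash equilibrium.
Union's best replies: Soft→N2; Firm→N2; Hard→N3.
Management's best replies: N1→Soft; N2→Soft; N3→Firm; N4→Hard.
The unique mutual best reply is (N2, Soft), giving (15, 16).
Union earns 20 sequentially versus 15 at the Nash outcome: better off.

better off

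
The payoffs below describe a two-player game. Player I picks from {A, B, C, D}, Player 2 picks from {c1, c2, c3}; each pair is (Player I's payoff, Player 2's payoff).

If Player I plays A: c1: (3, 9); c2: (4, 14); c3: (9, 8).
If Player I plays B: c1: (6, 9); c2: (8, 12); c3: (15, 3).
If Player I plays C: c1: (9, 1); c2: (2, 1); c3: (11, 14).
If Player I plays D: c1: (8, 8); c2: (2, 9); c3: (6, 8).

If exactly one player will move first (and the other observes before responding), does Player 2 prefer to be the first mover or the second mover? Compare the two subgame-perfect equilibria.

second

If Player I leads: Player 2's best replies are A→c2, B→c2, C→c3, D→c2; Player I's induced payoffs 4, 8, 11, 2; outcome (C, c3), payoffs (11, 14).
If Player 2 leads: Player I's best replies are c1→C, c2→B, c3→B; Player 2's induced payoffs 1, 12, 3; outcome (B, c2), payoffs (8, 12).
Player 2 gets 12 moving first and 14 moving second, so Player 2 prefers to move second.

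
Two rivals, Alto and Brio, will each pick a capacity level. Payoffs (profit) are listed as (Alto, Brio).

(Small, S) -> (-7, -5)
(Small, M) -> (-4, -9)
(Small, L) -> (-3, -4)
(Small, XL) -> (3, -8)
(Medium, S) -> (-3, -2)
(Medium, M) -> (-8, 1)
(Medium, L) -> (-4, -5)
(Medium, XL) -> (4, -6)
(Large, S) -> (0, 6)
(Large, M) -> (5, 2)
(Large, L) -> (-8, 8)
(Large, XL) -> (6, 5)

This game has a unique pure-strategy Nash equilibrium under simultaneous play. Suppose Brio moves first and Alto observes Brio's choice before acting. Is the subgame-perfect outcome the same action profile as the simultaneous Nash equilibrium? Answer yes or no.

Backward induction with Brio moving first.
- S: Alto compares -7, -3, 0 and picks Large; Brio would get 6.
- M: Alto compares -4, -8, 5 and picks Large; Brio would get 2.
- L: Alto compares -3, -4, -8 and picks Small; Brio would get -4.
- XL: Alto compares 3, 4, 6 and picks Large; Brio would get 5.
Brio's induced payoffs are 6, 2, -4, 5, so Brio commits to S. Subgame-perfect outcome: (Large, S) with payoffs (0, 6).
Under simultaneous play:
Alto's best replies: S→Large; M→Large; L→Small; XL→Large.
Brio's best replies: Small→L; Medium→M; Large→L.
Only (Small, L) has each player best-responding; Nash payoffs (-3, -4).
Sequential outcome (Large, S) differs from the Nash profile (Small, L).

no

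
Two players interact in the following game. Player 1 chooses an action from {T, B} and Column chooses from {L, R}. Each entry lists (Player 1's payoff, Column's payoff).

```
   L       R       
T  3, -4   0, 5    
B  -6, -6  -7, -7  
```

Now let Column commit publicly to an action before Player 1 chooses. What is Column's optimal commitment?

Backward induction with Column moving first.
- L: Player 1 compares 3, -6 and picks T; Column would get -4.
- R: Player 1 compares 0, -7 and picks T; Column would get 5.
Maximizing over -4, 5, Column chooses R. Subgame-perfect outcome: (T, R) with payoffs (0, 5).

R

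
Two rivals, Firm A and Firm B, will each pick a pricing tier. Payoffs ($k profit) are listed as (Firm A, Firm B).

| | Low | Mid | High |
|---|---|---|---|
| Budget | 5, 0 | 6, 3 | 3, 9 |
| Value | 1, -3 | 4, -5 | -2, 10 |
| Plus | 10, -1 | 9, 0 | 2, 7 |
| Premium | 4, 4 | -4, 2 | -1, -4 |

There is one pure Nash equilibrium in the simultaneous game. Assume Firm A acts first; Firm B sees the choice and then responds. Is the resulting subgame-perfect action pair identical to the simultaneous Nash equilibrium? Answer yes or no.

Firm B best-responds to each possible Firm A move:
- Budget: Firm B compares 0, 3, 9 and picks High; Firm A would get 3.
- Value: Firm B compares -3, -5, 10 and picks High; Firm A would get -2.
- Plus: Firm B compares -1, 0, 7 and picks High; Firm A would get 2.
- Premium: Firm B compares 4, 2, -4 and picks Low; Firm A would get 4.
Firm A's induced payoffs are 3, -2, 2, 4, so Firm A commits to Premium. Subgame-perfect outcome: (Premium, Low) with payoffs (4, 4).
For the simultaneous game, intersect best replies.
Firm A's best replies: Low→Plus; Mid→Plus; High→Budget.
Firm B's best replies: Budget→High; Value→High; Plus→High; Premium→Low.
Only (Budget, High) has each player best-responding; Nash payoffs (3, 9).
Sequential outcome (Premium, Low) differs from the Nash profile (Budget, High).

no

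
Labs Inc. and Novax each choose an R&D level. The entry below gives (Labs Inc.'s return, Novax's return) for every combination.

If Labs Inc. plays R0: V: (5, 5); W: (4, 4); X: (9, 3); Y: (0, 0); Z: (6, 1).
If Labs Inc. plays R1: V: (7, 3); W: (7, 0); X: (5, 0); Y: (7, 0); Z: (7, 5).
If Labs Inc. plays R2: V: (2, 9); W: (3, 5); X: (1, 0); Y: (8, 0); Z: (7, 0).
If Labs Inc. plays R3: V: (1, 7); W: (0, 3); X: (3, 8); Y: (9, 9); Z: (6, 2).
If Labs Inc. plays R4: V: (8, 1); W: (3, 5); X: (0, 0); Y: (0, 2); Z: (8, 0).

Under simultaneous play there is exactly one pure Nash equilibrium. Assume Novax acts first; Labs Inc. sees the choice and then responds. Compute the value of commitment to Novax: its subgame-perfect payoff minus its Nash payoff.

0

Solve by backward induction (Novax leads).
- V: BR = R4, leader payoff 1.
- W: BR = R1, leader payoff 0.
- X: BR = R0, leader payoff 3.
- Y: BR = R3, leader payoff 9.
- Z: BR = R4, leader payoff 0.
Among 1, 0, 3, 9, 0, the best is 9 at Y. Subgame-perfect outcome: (R3, Y) with payoffs (9, 9).
Under simultaneous play:
Labs Inc.'s best replies: V→R4; W→R1; X→R0; Y→R3; Z→R4.
Novax's best replies: R0→V; R1→Z; R2→V; R3→Y; R4→W.
The unique mutual best reply is (R3, Y), giving (9, 9).
Novax's commitment gain: 9 − 9 = 0.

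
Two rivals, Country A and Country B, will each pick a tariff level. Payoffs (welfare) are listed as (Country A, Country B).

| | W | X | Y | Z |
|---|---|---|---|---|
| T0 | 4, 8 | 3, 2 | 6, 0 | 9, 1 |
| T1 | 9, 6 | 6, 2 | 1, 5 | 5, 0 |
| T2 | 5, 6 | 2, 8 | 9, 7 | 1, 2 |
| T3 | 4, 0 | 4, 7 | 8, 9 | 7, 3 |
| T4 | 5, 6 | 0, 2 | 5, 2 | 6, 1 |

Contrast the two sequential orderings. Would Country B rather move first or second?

If Country A leads: Country B's best replies are T0→W, T1→W, T2→X, T3→Y, T4→W; Country A's induced payoffs 4, 9, 2, 8, 5; outcome (T1, W), payoffs (9, 6).
If Country B leads: Country A's best replies are W→T1, X→T1, Y→T2, Z→T0; Country B's induced payoffs 6, 2, 7, 1; outcome (T2, Y), payoffs (9, 7).
Country B gets 7 moving first and 6 moving second, so Country B prefers to move first.

first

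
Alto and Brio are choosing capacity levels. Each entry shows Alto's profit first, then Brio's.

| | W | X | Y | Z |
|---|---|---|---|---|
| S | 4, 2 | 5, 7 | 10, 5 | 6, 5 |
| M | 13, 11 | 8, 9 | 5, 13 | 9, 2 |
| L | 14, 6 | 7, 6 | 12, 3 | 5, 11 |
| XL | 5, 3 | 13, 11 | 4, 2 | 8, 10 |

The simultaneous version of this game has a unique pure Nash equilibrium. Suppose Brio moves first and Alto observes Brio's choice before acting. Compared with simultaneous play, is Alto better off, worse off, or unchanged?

unchanged

Alto best-responds to each possible Brio move:
- W: BR = L, leader payoff 6.
- X: BR = XL, leader payoff 11.
- Y: BR = L, leader payoff 3.
- Z: BR = M, leader payoff 2.
Among 6, 11, 3, 2, the best is 11 at X. Subgame-perfect outcome: (XL, X) with payoffs (13, 11).
Now find the simultaneous Nash equilibrium.
Alto's best replies: W→L; X→XL; Y→L; Z→M.
Brio's best replies: S→X; M→Y; L→Z; XL→X.
The unique mutual best reply is (XL, X), giving (13, 11).
Alto earns 13 sequentially versus 13 at the Nash outcome: unchanged.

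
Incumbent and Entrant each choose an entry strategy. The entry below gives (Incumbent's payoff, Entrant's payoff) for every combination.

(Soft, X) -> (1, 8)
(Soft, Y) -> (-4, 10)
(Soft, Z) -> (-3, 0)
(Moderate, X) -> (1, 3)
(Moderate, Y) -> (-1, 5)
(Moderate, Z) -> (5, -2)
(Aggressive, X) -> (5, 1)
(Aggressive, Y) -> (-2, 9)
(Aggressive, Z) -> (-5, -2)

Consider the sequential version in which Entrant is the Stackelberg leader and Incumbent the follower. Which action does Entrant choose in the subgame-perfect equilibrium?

Backward induction with Entrant moving first.
- X → Incumbent plays Aggressive (best of 1, 1, 5); Entrant gets 1.
- Y → Incumbent plays Moderate (best of -4, -1, -2); Entrant gets 5.
- Z → Incumbent plays Moderate (best of -3, 5, -5); Entrant gets -2.
Entrant's induced payoffs are 1, 5, -2, so Entrant commits to Y. Subgame-perfect outcome: (Moderate, Y) with payoffs (-1, 5).

Y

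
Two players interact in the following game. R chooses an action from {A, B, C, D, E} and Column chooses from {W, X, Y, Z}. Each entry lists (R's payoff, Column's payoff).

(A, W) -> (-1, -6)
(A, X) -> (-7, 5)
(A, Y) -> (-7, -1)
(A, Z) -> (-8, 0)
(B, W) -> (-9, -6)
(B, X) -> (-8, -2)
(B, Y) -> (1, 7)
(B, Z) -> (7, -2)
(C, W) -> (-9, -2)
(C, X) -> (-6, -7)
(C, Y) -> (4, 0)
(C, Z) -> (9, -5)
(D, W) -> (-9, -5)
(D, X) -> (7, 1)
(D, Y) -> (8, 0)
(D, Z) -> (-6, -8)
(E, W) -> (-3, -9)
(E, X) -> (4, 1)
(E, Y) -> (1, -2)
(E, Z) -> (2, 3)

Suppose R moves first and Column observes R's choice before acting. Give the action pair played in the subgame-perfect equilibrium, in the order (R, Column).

Backward induction with R moving first.
- A: BR = X, leader payoff -7.
- B: BR = Y, leader payoff 1.
- C: BR = Y, leader payoff 4.
- D: BR = X, leader payoff 7.
- E: BR = Z, leader payoff 2.
Maximizing over -7, 1, 4, 7, 2, R chooses D. Subgame-perfect outcome: (D, X) with payoffs (7, 1).

(D, X)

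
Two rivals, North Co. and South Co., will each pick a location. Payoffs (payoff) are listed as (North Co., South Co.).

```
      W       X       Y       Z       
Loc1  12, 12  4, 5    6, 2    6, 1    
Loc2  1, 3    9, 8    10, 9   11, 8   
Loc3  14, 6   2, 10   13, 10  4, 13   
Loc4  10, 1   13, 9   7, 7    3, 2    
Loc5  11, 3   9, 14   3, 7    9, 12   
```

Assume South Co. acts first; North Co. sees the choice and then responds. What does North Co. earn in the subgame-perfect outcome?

13

Work backward from North Co.'s decision.
- W → North Co. plays Loc3 (best of 12, 1, 14, 10, 11); South Co. gets 6.
- X → North Co. plays Loc4 (best of 4, 9, 2, 13, 9); South Co. gets 9.
- Y → North Co. plays Loc3 (best of 6, 10, 13, 7, 3); South Co. gets 10.
- Z → North Co. plays Loc2 (best of 6, 11, 4, 3, 9); South Co. gets 8.
South Co.'s induced payoffs are 6, 9, 10, 8, so South Co. commits to Y. Subgame-perfect outcome: (Loc3, Y) with payoffs (13, 10).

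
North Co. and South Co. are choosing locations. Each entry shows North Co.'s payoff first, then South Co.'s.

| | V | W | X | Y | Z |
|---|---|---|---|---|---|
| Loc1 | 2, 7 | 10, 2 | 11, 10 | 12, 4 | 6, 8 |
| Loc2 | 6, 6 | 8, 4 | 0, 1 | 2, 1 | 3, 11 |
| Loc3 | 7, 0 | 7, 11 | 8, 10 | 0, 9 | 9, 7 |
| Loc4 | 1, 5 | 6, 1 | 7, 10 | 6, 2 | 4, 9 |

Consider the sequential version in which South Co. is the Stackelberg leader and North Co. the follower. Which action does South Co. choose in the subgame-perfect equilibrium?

Backward induction with South Co. moving first.
- V → North Co. plays Loc3 (best of 2, 6, 7, 1); South Co. gets 0.
- W → North Co. plays Loc1 (best of 10, 8, 7, 6); South Co. gets 2.
- X → North Co. plays Loc1 (best of 11, 0, 8, 7); South Co. gets 10.
- Y → North Co. plays Loc1 (best of 12, 2, 0, 6); South Co. gets 4.
- Z → North Co. plays Loc3 (best of 6, 3, 9, 4); South Co. gets 7.
South Co.'s induced payoffs are 0, 2, 10, 4, 7, so South Co. commits to X. Subgame-perfect outcome: (Loc1, X) with payoffs (11, 10).

X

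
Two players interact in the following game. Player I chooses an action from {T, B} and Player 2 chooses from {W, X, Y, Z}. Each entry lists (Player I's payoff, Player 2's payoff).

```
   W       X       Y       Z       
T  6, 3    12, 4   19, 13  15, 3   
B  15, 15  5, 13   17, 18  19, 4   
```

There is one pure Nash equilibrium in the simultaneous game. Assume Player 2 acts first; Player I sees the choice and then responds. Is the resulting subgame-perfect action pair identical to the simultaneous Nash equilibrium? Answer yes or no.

no

Work backward from Player I's decision.
- W: Player I compares 6, 15 and picks B; Player 2 would get 15.
- X: Player I compares 12, 5 and picks T; Player 2 would get 4.
- Y: Player I compares 19, 17 and picks T; Player 2 would get 13.
- Z: Player I compares 15, 19 and picks B; Player 2 would get 4.
Player 2's induced payoffs are 15, 4, 13, 4, so Player 2 commits to W. Subgame-perfect outcome: (B, W) with payoffs (15, 15).
For the simultaneous game, intersect best replies.
Player I's best replies: W→B; X→T; Y→T; Z→B.
Player 2's best replies: T→Y; B→Y.
The unique mutual best reply is (T, Y), giving (19, 13).
Sequential outcome (B, W) differs from the Nash profile (T, Y).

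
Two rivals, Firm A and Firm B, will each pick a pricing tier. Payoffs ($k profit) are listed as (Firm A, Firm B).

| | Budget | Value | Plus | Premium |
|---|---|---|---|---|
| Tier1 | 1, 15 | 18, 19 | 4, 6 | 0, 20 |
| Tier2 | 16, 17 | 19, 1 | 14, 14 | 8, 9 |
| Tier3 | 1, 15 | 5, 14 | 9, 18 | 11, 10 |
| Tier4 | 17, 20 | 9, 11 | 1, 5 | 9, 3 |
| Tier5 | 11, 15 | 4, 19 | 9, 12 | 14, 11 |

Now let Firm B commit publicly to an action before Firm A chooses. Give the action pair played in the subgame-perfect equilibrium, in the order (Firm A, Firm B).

Work backward from Firm A's decision.
- Budget: Firm A compares 1, 16, 1, 17, 11 and picks Tier4; Firm B would get 20.
- Value: Firm A compares 18, 19, 5, 9, 4 and picks Tier2; Firm B would get 1.
- Plus: Firm A compares 4, 14, 9, 1, 9 and picks Tier2; Firm B would get 14.
- Premium: Firm A compares 0, 8, 11, 9, 14 and picks Tier5; Firm B would get 11.
Firm B's induced payoffs are 20, 1, 14, 11, so Firm B commits to Budget. Subgame-perfect outcome: (Tier4, Budget) with payoffs (17, 20).

(Tier4, Budget)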